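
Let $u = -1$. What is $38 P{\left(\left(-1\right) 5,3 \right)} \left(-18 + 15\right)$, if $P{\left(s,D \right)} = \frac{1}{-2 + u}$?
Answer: $38$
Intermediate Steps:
$P{\left(s,D \right)} = - \frac{1}{3}$ ($P{\left(s,D \right)} = \frac{1}{-2 - 1} = \frac{1}{-3} = - \frac{1}{3}$)
$38 P{\left(\left(-1\right) 5,3 \right)} \left(-18 + 15\right) = 38 \left(- \frac{1}{3}\right) \left(-18 + 15\right) = \left(- \frac{38}{3}\right) \left(-3\right) = 38$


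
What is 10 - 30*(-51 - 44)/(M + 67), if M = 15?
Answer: 1835/41 ≈ 44.756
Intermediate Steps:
10 - 30*(-51 - 44)/(M + 67) = 10 - 30*(-51 - 44)/(15 + 67) = 10 - (-2850)/82 = 10 - 30*(-95/82) = 10 + 1425/41 = 1835/41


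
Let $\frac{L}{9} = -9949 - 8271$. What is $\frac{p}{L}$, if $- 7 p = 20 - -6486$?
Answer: $\frac{3253}{573930} \approx 0.0056679$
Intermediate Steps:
$p = - \frac{6506}{7}$ ($p = - \frac{20 - -6486}{7} = - \frac{20 + 6486}{7} = \left(- \frac{1}{7}\right) 6506 = - \frac{6506}{7} \approx -929.43$)
$L = -163980$ ($L = 9 \left(-9949 - 8271\right) = 9 \left(-18220\right) = -163980$)
$\frac{p}{L} = - \frac{6506}{7 \left(-163980\right)} = \left(- \frac{6506}{7}\right) \left(- \frac{1}{163980}\right) = \frac{3253}{573930}$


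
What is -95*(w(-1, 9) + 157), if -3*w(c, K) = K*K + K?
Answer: -12065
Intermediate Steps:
w(c, K) = -K/3 - K**2/3 (w(c, K) = -(K*K + K)/3 = -(K**2 + K)/3 = -(K + K**2)/3 = -K/3 - K**2/3)
-95*(w(-1, 9) + 157) = -95*(-1/3*9*(1 + 9) + 157) = -95*(-1/3*9*10 + 157) = -95*(-30 + 157) = -95*127 = -12065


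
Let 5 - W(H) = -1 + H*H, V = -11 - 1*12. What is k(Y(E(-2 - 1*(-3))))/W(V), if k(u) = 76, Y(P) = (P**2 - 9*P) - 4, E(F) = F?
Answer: -76/523 ≈ -0.14532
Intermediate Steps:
Y(P) = -4 + P**2 - 9*P
V = -23 (V = -11 - 12 = -23)
W(H) = 6 - H**2 (W(H) = 5 - (-1 + H*H) = 5 - (-1 + H**2) = 5 + (1 - H**2) = 6 - H**2)
k(Y(E(-2 - 1*(-3))))/W(V) = 76/(6 - 1*(-23)**2) = 76/(6 - 1*529) = 76/(6 - 529) = 76/(-523) = 76*(-1/523) = -76/523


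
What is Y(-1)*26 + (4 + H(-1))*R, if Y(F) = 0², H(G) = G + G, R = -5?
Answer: -10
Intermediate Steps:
H(G) = 2*G
Y(F) = 0
Y(-1)*26 + (4 + H(-1))*R = 0*26 + (4 + 2*(-1))*(-5) = 0 + (4 - 2)*(-5) = 0 + 2*(-5) = 0 - 10 = -10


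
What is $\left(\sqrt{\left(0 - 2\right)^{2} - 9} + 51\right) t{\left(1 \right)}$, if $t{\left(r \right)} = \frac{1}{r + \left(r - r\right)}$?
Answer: $51 + i \sqrt{5} \approx 51.0 + 2.2361 i$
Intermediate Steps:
$t{\left(r \right)} = \frac{1}{r}$ ($t{\left(r \right)} = \frac{1}{r + 0} = \frac{1}{r}$)
$\left(\sqrt{\left(0 - 2\right)^{2} - 9} + 51\right) t{\left(1 \right)} = \frac{\sqrt{\left(0 - 2\right)^{2} - 9} + 51}{1} = \left(\sqrt{\left(-2\right)^{2} - 9} + 51\right) 1 = \left(\sqrt{4 - 9} + 51\right) 1 = \left(\sqrt{-5} + 51\right) 1 = \left(i \sqrt{5} + 51\right) 1 = \left(51 + i \sqrt{5}\right) 1 = 51 + i \sqrt{5}$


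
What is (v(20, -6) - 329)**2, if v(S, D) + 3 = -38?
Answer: 136900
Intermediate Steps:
v(S, D) = -41 (v(S, D) = -3 - 38 = -41)
(v(20, -6) - 329)**2 = (-41 - 329)**2 = (-370)**2 = 136900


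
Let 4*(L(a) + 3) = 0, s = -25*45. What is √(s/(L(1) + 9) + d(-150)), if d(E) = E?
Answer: 15*I*√6/2 ≈ 18.371*I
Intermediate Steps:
s = -1125
L(a) = -3 (L(a) = -3 + (¼)*0 = -3 + 0 = -3)
√(s/(L(1) + 9) + d(-150)) = √(-1125/(-3 + 9) - 150) = √(-1125/6 - 150) = √(-1125*⅙ - 150) = √(-375/2 - 150) = √(-675/2) = 15*I*√6/2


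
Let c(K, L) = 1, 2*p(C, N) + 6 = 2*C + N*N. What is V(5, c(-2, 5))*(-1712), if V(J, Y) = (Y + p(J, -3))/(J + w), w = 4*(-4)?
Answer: 12840/11 ≈ 1167.3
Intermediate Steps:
p(C, N) = -3 + C + N²/2 (p(C, N) = -3 + (2*C + N*N)/2 = -3 + (2*C + N²)/2 = -3 + (N² + 2*C)/2 = -3 + (C + N²/2) = -3 + C + N²/2)
w = -16
V(J, Y) = (3/2 + J + Y)/(-16 + J) (V(J, Y) = (Y + (-3 + J + (½)*(-3)²))/(J - 16) = (Y + (-3 + J + (½)*9))/(-16 + J) = (Y + (-3 + J + 9/2))/(-16 + J) = (Y + (3/2 + J))/(-16 + J) = (3/2 + J + Y)/(-16 + J))
V(5, c(-2, 5))*(-1712) = ((3/2 + 5 + 1)/(-16 + 5))*(-1712) = ((15/2)/(-11))*(-1712) = -1/11*15/2*(-1712) = -15/22*(-1712) = 12840/11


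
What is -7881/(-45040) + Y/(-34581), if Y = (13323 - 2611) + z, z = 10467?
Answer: -681369299/1557528240 ≈ -0.43747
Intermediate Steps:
Y = 21179 (Y = (13323 - 2611) + 10467 = 10712 + 10467 = 21179)
-7881/(-45040) + Y/(-34581) = -7881/(-45040) + 21179/(-34581) = -7881*(-1/45040) + 21179*(-1/34581) = 7881/45040 - 21179/34581 = -681369299/1557528240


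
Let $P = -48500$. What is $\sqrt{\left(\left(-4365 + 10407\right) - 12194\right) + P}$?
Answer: $2 i \sqrt{13663} \approx 233.78 i$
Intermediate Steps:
$\sqrt{\left(\left(-4365 + 10407\right) - 12194\right) + P} = \sqrt{\left(\left(-4365 + 10407\right) - 12194\right) - 48500} = \sqrt{\left(6042 - 12194\right) - 48500} = \sqrt{-6152 - 48500} = \sqrt{-54652} = 2 i \sqrt{13663}$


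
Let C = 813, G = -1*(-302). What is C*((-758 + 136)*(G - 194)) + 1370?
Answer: -54612718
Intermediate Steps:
G = 302
C*((-758 + 136)*(G - 194)) + 1370 = 813*((-758 + 136)*(302 - 194)) + 1370 = 813*(-622*108) + 1370 = 813*(-67176) + 1370 = -54614088 + 1370 = -54612718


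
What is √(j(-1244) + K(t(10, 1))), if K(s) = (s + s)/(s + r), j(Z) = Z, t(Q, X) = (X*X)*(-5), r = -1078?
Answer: I*√4041726/57 ≈ 35.27*I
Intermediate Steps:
t(Q, X) = -5*X² (t(Q, X) = X²*(-5) = -5*X²)
K(s) = 2*s/(-1078 + s) (K(s) = (s + s)/(s - 1078) = (2*s)/(-1078 + s) = 2*s/(-1078 + s))
√(j(-1244) + K(t(10, 1))) = √(-1244 + 2*(-5*1²)/(-1078 - 5*1²)) = √(-1244 + 2*(-5*1)/(-1078 - 5*1)) = √(-1244 + 2*(-5)/(-1078 - 5)) = √(-1244 + 2*(-5)/(-1083)) = √(-1244 + 2*(-5)*(-1/1083)) = √(-1244 + 10/1083) = √(-1347242/1083) = I*√4041726/57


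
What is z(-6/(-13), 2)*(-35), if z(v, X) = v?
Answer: -210/13 ≈ -16.154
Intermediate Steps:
z(-6/(-13), 2)*(-35) = -6/(-13)*(-35) = -6*(-1/13)*(-35) = (6/13)*(-35) = -210/13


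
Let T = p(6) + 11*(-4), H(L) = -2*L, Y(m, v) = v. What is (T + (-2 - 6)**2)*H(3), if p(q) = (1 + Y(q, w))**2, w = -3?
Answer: -144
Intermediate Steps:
p(q) = 4 (p(q) = (1 - 3)**2 = (-2)**2 = 4)
T = -40 (T = 4 + 11*(-4) = 4 - 44 = -40)
(T + (-2 - 6)**2)*H(3) = (-40 + (-2 - 6)**2)*(-2*3) = (-40 + (-8)**2)*(-6) = (-40 + 64)*(-6) = 24*(-6) = -144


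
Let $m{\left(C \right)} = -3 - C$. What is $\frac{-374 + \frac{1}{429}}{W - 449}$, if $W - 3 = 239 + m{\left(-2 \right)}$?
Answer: $\frac{160445}{89232} \approx 1.7981$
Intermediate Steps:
$W = 241$ ($W = 3 + \left(239 - 1\right) = 3 + 238 = 241$)
$\frac{-374 + \frac{1}{429}}{W - 449} = \frac{-374 + \frac{1}{429}}{241 - 449} = \frac{-374 + \frac{1}{429}}{-208} = \left(- \frac{160445}{429}\right) \left(- \frac{1}{208}\right) = \frac{160445}{89232}$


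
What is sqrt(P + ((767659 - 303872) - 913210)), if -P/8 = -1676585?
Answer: sqrt(12963257) ≈ 3600.5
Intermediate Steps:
P = 13412680 (P = -8*(-1676585) = 13412680)
sqrt(P + ((767659 - 303872) - 913210)) = sqrt(13412680 + ((767659 - 303872) - 913210)) = sqrt(13412680 + (463787 - 913210)) = sqrt(13412680 - 449423) = sqrt(12963257)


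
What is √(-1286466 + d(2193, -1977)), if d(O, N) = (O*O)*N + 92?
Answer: I*√9509171647 ≈ 97515.0*I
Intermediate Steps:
d(O, N) = 92 + N*O² (d(O, N) = O²*N + 92 = N*O² + 92 = 92 + N*O²)
√(-1286466 + d(2193, -1977)) = √(-1286466 + (92 - 1977*2193²)) = √(-1286466 + (92 - 1977*4809249)) = √(-1286466 + (92 - 9507885273)) = √(-1286466 - 9507885181) = √(-9509171647) = I*√9509171647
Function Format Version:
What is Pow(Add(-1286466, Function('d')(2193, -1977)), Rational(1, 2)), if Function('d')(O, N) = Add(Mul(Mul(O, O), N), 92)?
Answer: Mul(I, Pow(9509171647, Rational(1, 2))) ≈ Mul(97515., I)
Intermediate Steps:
Function('d')(O, N) = Add(92, Mul(N, Pow(O, 2))) (Function('d')(O, N) = Add(Mul(Pow(O, 2), N), 92) = Add(Mul(N, Pow(O, 2)), 92) = Add(92, Mul(N, Pow(O, 2))))
Pow(Add(-1286466, Function('d')(2193, -1977)), Rational(1, 2)) = Pow(Add(-1286466, Add(92, Mul(-1977, Pow(2193, 2)))), Rational(1, 2)) = Pow(Add(-1286466, Add(92, Mul(-1977, 4809249))), Rational(1, 2)) = Pow(Add(-1286466, Add(92, -9507885273)), Rational(1, 2)) = Pow(Add(-1286466, -9507885181), Rational(1, 2)) = Pow(-9509171647, Rational(1, 2)) = Mul(I, Pow(9509171647, Rational(1, 2)))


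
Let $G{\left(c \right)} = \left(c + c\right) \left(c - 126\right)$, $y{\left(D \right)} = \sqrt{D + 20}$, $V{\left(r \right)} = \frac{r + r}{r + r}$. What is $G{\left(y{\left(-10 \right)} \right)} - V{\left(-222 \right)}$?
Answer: $19 - 252 \sqrt{10} \approx -777.89$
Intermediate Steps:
$V{\left(r \right)} = 1$ ($V{\left(r \right)} = \frac{2 r}{2 r} = 2 r \frac{1}{2 r} = 1$)
$y{\left(D \right)} = \sqrt{20 + D}$
$G{\left(c \right)} = 2 c \left(-126 + c\right)$
$G{\left(y{\left(-10 \right)} \right)} - V{\left(-222 \right)} = 2 \sqrt{20 - 10} \left(-126 + \sqrt{20 - 10}\right) - 1 = 2 \sqrt{10} \left(-126 + \sqrt{10}\right) - 1 = -1 + 2 \sqrt{10} \left(-126 + \sqrt{10}\right)$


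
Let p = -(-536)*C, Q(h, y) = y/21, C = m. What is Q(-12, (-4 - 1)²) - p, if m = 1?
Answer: -11231/21 ≈ -534.81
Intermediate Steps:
C = 1
Q(h, y) = y/21 (Q(h, y) = y*(1/21) = y/21)
p = 536 (p = -(-536) = -1*(-536) = 536)
Q(-12, (-4 - 1)²) - p = (-4 - 1)²/21 - 1*536 = (1/21)*(-5)² - 536 = (1/21)*25 - 536 = 25/21 - 536 = -11231/21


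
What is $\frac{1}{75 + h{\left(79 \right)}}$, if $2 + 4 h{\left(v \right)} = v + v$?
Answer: $\frac{1}{114} \approx 0.0087719$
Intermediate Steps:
$h{\left(v \right)} = - \frac{1}{2} + \frac{v}{2}$ ($h{\left(v \right)} = - \frac{1}{2} + \frac{v + v}{4} = - \frac{1}{2} + \frac{2 v}{4} = - \frac{1}{2} + \frac{v}{2}$)
$\frac{1}{75 + h{\left(79 \right)}} = \frac{1}{75 + \left(- \frac{1}{2} + \frac{1}{2} \cdot 79\right)} = \frac{1}{75 + \left(- \frac{1}{2} + \frac{79}{2}\right)} = \frac{1}{75 + 39} = \frac{1}{114}$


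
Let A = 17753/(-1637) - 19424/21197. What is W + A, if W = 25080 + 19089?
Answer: 1532233622212/34699489 ≈ 44157.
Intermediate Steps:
W = 44169
A = -408107429/34699489 (A = 17753*(-1/1637) - 19424*1/21197 = -17753/1637 - 19424/21197 = -408107429/34699489 ≈ -11.761)
W + A = 44169 - 408107429/34699489 = 1532233622212/34699489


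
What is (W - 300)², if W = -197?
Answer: 247009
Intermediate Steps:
(W - 300)² = (-197 - 300)² = (-497)² = 247009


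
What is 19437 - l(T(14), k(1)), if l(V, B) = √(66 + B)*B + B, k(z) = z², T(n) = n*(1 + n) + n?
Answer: 19436 - √67 ≈ 19428.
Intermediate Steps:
T(n) = n + n*(1 + n)
l(V, B) = B + B*√(66 + B) (l(V, B) = B*√(66 + B) + B = B + B*√(66 + B))
19437 - l(T(14), k(1)) = 19437 - 1²*(1 + √(66 + 1²)) = 19437 - (1 + √(66 + 1)) = 19437 - (1 + √67) = 19437 + (-1 - √67) = 19436 - √67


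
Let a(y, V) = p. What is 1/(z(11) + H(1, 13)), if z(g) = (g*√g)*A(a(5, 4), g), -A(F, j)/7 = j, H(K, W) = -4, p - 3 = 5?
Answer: 4/7891483 - 847*√11/7891483 ≈ -0.00035547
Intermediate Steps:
p = 8 (p = 3 + 5 = 8)
a(y, V) = 8
A(F, j) = -7*j
z(g) = -7*g^(5/2) (z(g) = (g*√g)*(-7*g) = g^(3/2)*(-7*g) = -7*g^(5/2))
1/(z(11) + H(1, 13)) = 1/(-847*√11 - 4) = 1/(-4 - 847*√11)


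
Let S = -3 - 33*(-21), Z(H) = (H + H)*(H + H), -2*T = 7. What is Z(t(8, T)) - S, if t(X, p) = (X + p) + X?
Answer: -65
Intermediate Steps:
T = -7/2 (T = -½*7 = -7/2 ≈ -3.5000)
t(X, p) = p + 2*X
Z(H) = 4*H² (Z(H) = (2*H)*(2*H) = 4*H²)
S = 690 (S = -3 + 693 = 690)
Z(t(8, T)) - S = 4*(-7/2 + 2*8)² - 1*690 = 4*(-7/2 + 16)² - 690 = 4*(25/2)² - 690 = 4*(625/4) - 690 = 625 - 690 = -65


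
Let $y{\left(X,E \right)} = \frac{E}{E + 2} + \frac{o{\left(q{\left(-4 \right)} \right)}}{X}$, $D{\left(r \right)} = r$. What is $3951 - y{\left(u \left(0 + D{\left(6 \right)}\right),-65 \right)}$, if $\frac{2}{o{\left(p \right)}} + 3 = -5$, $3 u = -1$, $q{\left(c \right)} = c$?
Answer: $\frac{1990721}{504} \approx 3949.8$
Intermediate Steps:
$u = - \frac{1}{3}$ ($u = \frac{1}{3} \left(-1\right) = - \frac{1}{3} \approx -0.33333$)
$o{\left(p \right)} = - \frac{1}{4}$ ($o{\left(p \right)} = \frac{2}{-3 - 5} = \frac{2}{-8} = 2 \left(- \frac{1}{8}\right) = - \frac{1}{4}$)
$y{\left(X,E \right)} = - \frac{1}{4 X} + \frac{E}{2 + E}$ ($y{\left(X,E \right)} = \frac{E}{E + 2} - \frac{1}{4 X} = \frac{E}{2 + E} - \frac{1}{4 X} = - \frac{1}{4 X} + \frac{E}{2 + E}$)
$3951 - y{\left(u \left(0 + D{\left(6 \right)}\right),-65 \right)} = 3951 - \frac{-2 - -65 + 4 \left(-65\right) \left(- \frac{0 + 6}{3}\right)}{4 \left(- \frac{0 + 6}{3}\right) \left(2 - 65\right)} = 3951 - \frac{-2 + 65 + 4 \left(-65\right) \left(\left(- \frac{1}{3}\right) 6\right)}{4 \left(\left(- \frac{1}{3}\right) 6\right) \left(-63\right)} = 3951 - \frac{1}{4} \frac{1}{-2} \left(- \frac{1}{63}\right) \left(-2 + 65 + 4 \left(-65\right) \left(-2\right)\right) = 3951 - \frac{1}{4} \left(- \frac{1}{2}\right) \left(- \frac{1}{63}\right) \left(-2 + 65 + 520\right) = 3951 - \frac{1}{4} \left(- \frac{1}{2}\right) \left(- \frac{1}{63}\right) 583 = 3951 - \frac{583}{504} = \frac{1990721}{504}$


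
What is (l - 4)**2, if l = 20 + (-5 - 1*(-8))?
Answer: 361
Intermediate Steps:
l = 23 (l = 20 + (-5 + 8) = 20 + 3 = 23)
(l - 4)**2 = (23 - 4)**2 = 19**2 = 361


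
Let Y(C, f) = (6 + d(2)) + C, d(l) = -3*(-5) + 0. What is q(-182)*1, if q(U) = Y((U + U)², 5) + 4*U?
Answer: 131789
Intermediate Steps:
d(l) = 15 (d(l) = 15 + 0 = 15)
Y(C, f) = 21 + C (Y(C, f) = (6 + 15) + C = 21 + C)
q(U) = 21 + 4*U + 4*U² (q(U) = (21 + (U + U)²) + 4*U = (21 + (2*U)²) + 4*U = (21 + 4*U²) + 4*U = 21 + 4*U + 4*U²)
q(-182)*1 = (21 + 4*(-182) + 4*(-182)²)*1 = (21 - 728 + 4*33124)*1 = (21 - 728 + 132496)*1 = 131789*1 = 131789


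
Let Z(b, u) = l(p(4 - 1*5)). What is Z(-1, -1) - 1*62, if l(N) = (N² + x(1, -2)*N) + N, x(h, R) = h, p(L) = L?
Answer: -63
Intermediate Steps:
l(N) = N² + 2*N (l(N) = (N² + 1*N) + N = (N² + N) + N = (N + N²) + N = N² + 2*N)
Z(b, u) = -1 (Z(b, u) = (4 - 1*5)*(2 + (4 - 1*5)) = (4 - 5)*(2 + (4 - 5)) = -(2 - 1) = -1*1 = -1)
Z(-1, -1) - 1*62 = -1 - 1*62 = -1 - 62 = -63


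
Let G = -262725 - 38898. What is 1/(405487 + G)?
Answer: 1/103864 ≈ 9.6280e-6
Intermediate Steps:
G = -301623
1/(405487 + G) = 1/(405487 - 301623) = 1/103864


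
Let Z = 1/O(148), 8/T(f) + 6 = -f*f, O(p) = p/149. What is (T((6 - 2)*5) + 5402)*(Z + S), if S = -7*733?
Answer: -416291502939/15022 ≈ -2.7712e+7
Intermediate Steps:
O(p) = p/149 (O(p) = p*(1/149) = p/149)
S = -5131
T(f) = 8/(-6 - f**2) (T(f) = 8/(-6 - f*f) = 8/(-6 - f**2))
Z = 149/148 (Z = 1/((1/149)*148) = 1/(148/149) = 149/148 ≈ 1.0068)
(T((6 - 2)*5) + 5402)*(Z + S) = (-8/(6 + ((6 - 2)*5)**2) + 5402)*(149/148 - 5131) = (-8/(6 + (4*5)**2) + 5402)*(-759239/148) = (-8/(6 + 20**2) + 5402)*(-759239/148) = (-8/(6 + 400) + 5402)*(-759239/148) = (-8/406 + 5402)*(-759239/148) = (-8*1/406 + 5402)*(-759239/148) = (-4/203 + 5402)*(-759239/148) = (1096602/203)*(-759239/148) = -416291502939/15022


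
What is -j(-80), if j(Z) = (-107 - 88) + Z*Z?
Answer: -6205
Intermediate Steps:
j(Z) = -195 + Z²
-j(-80) = -(-195 + (-80)²) = -(-195 + 6400) = -1*6205 = -6205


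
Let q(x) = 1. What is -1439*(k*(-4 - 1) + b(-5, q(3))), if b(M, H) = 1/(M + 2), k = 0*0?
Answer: 1439/3 ≈ 479.67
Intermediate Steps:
k = 0
b(M, H) = 1/(2 + M)
-1439*(k*(-4 - 1) + b(-5, q(3))) = -1439*(0*(-4 - 1) + 1/(2 - 5)) = -1439*(0*(-5) + 1/(-3)) = -1439*(0 - ⅓) = -1439*(-⅓) = 1439/3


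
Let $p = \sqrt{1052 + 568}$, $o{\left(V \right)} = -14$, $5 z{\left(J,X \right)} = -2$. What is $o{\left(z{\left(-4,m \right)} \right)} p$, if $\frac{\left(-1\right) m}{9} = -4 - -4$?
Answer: $- 252 \sqrt{5} \approx -563.49$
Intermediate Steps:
$m = 0$ ($m = - 9 \left(-4 - -4\right) = - 9 \left(-4 + 4\right) = \left(-9\right) 0 = 0$)
$z{\left(J,X \right)} = - \frac{2}{5}$ ($z{\left(J,X \right)} = \frac{1}{5} \left(-2\right) = - \frac{2}{5}$)
$p = 18 \sqrt{5}$ ($p = \sqrt{1620} = 18 \sqrt{5} \approx 40.249$)
$o{\left(z{\left(-4,m \right)} \right)} p = - 14 \cdot 18 \sqrt{5} = - 252 \sqrt{5}$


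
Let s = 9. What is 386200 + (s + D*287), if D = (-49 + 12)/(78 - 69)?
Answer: 3465262/9 ≈ 3.8503e+5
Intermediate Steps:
D = -37/9 ≈ -4.1111
386200 + (s + D*287) = 386200 + (9 - 37/9*287) = 386200 + (9 - 10619/9) = 386200 - 10538/9 = 3465262/9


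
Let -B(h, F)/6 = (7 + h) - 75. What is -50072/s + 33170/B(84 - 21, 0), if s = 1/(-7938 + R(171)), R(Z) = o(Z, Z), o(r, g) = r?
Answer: 1166730989/3 ≈ 3.8891e+8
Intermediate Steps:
R(Z) = Z
B(h, F) = 408 - 6*h (B(h, F) = -6*((7 + h) - 75) = -6*(-68 + h) = 408 - 6*h)
s = -1/7767 (s = 1/(-7938 + 171) = 1/(-7767) = -1/7767 ≈ -0.00012875)
-50072/s + 33170/B(84 - 21, 0) = -50072/(-1/7767) + 33170/(408 - 6*(84 - 21)) = -50072*(-7767) + 33170/(408 - 6*63) = 388909224 + 33170/(408 - 378) = 388909224 + 33170/30 = 388909224 + 33170*(1/30) = 388909224 + 3317/3 = 1166730989/3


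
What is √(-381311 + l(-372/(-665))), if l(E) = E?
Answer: I*√168625009595/665 ≈ 617.5*I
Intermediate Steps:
√(-381311 + l(-372/(-665))) = √(-381311 - 372/(-665)) = √(-381311 - 372*(-1/665)) = √(-381311 + 372/665) = √(-253571443/665) = I*√168625009595/665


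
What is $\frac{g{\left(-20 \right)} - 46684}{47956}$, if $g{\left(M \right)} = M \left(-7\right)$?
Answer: $- \frac{11636}{11989} \approx -0.97056$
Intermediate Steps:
$g{\left(M \right)} = - 7 M$
$\frac{g{\left(-20 \right)} - 46684}{47956} = \frac{\left(-7\right) \left(-20\right) - 46684}{47956} = \left(140 - 46684\right) \frac{1}{47956} = \left(-46544\right) \frac{1}{47956} = - \frac{11636}{11989}$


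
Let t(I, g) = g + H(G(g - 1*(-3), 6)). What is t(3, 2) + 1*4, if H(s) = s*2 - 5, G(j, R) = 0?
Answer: 1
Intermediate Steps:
H(s) = -5 + 2*s (H(s) = 2*s - 5 = -5 + 2*s)
t(I, g) = -5 + g (t(I, g) = g + (-5 + 2*0) = g + (-5 + 0) = g - 5 = -5 + g)
t(3, 2) + 1*4 = (-5 + 2) + 1*4 = -3 + 4 = 1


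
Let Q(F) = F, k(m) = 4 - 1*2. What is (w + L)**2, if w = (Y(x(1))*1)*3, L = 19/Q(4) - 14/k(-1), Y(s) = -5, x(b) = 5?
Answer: 4761/16 ≈ 297.56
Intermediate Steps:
k(m) = 2 (k(m) = 4 - 2 = 2)
L = -9/4 (L = 19/4 - 14/2 = 19*(1/4) - 14*1/2 = 19/4 - 7 = -9/4 ≈ -2.2500)
w = -15 (w = -5*1*3 = -5*3 = -15)
(w + L)**2 = (-15 - 9/4)**2 = (-69/4)**2 = 4761/16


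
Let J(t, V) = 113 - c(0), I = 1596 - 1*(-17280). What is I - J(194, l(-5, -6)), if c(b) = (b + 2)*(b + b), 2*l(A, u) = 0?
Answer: 18763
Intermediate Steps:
l(A, u) = 0 (l(A, u) = (½)*0 = 0)
c(b) = 2*b*(2 + b) (c(b) = (2 + b)*(2*b) = 2*b*(2 + b))
I = 18876 (I = 1596 + 17280 = 18876)
J(t, V) = 113 (J(t, V) = 113 - 2*0*(2 + 0) = 113 - 2*0*2 = 113 - 1*0 = 113 + 0 = 113)
I - J(194, l(-5, -6)) = 18876 - 1*113 = 18876 - 113 = 18763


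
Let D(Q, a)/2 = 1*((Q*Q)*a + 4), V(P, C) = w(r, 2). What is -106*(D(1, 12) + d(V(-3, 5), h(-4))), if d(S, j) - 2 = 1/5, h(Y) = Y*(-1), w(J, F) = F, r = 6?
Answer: -18126/5 ≈ -3625.2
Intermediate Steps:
V(P, C) = 2
h(Y) = -Y
d(S, j) = 11/5 (d(S, j) = 2 + 1/5 = 2 + ⅕ = 11/5)
D(Q, a) = 8 + 2*a*Q² (D(Q, a) = 2*(1*((Q*Q)*a + 4)) = 2*(1*(Q²*a + 4)) = 2*(1*(a*Q² + 4)) = 2*(1*(4 + a*Q²)) = 2*(4 + a*Q²) = 8 + 2*a*Q²)
-106*(D(1, 12) + d(V(-3, 5), h(-4))) = -106*((8 + 2*12*1²) + 11/5) = -106*((8 + 2*12*1) + 11/5) = -106*((8 + 24) + 11/5) = -106*(32 + 11/5) = -106*171/5 = -18126/5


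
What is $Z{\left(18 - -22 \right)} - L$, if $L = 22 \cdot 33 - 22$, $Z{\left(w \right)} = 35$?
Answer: $-669$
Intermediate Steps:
$L = 704$ ($L = 726 - 22 = 704$)
$Z{\left(18 - -22 \right)} - L = 35 - 704 = -669$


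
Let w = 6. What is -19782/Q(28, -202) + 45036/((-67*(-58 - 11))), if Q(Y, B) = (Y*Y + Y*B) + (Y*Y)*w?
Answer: 785859/6164 ≈ 127.49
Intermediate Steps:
Q(Y, B) = 7*Y² + B*Y (Q(Y, B) = (Y*Y + Y*B) + (Y*Y)*6 = (Y² + B*Y) + Y²*6 = (Y² + B*Y) + 6*Y² = 7*Y² + B*Y)
-19782/Q(28, -202) + 45036/((-67*(-58 - 11))) = -19782*1/(28*(-202 + 7*28)) + 45036/((-67*(-58 - 11))) = -19782*1/(28*(-202 + 196)) + 45036/((-67*(-69))) = -19782/(28*(-6)) + 45036/4623 = -19782/(-168) + 45036*(1/4623) = -19782*(-1/168) + 15012/1541 = 471/4 + 15012/1541 = 785859/6164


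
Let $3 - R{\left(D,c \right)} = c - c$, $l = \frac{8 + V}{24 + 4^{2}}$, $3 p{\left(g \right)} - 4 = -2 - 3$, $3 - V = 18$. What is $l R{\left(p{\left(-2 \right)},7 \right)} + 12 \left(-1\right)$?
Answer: $- \frac{501}{40} \approx -12.525$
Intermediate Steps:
$V = -15$ ($V = 3 - 18 = -15$)
$p{\left(g \right)} = - \frac{1}{3}$ ($p{\left(g \right)} = \frac{4}{3} + \frac{-2 - 3}{3} = \frac{4}{3} + \frac{1}{3} \left(-5\right) = \frac{4}{3} - \frac{5}{3} = - \frac{1}{3}$)
$l = - \frac{7}{40}$ ($l = \frac{8 - 15}{24 + 4^{2}} = - \frac{7}{24 + 16} = - \frac{7}{40} \approx -0.175$)
$R{\left(D,c \right)} = 3$ ($R{\left(D,c \right)} = 3 - \left(c - c\right) = 3 - 0 = 3 + 0 = 3$)
$l R{\left(p{\left(-2 \right)},7 \right)} + 12 \left(-1\right) = \left(- \frac{7}{40}\right) 3 + 12 \left(-1\right) = - \frac{21}{40} - 12 = - \frac{501}{40}$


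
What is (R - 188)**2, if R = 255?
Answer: 4489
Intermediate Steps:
(R - 188)**2 = (255 - 188)**2 = 67**2 = 4489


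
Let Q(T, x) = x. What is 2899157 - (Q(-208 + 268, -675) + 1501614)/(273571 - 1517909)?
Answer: 3607532724005/1244338 ≈ 2.8992e+6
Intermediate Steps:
2899157 - (Q(-208 + 268, -675) + 1501614)/(273571 - 1517909) = 2899157 - (-675 + 1501614)/(273571 - 1517909) = 2899157 - 1500939/(-1244338) = 2899157 - 1500939*(-1)/1244338 = 2899157 - 1*(-1500939/1244338) = 2899157 + 1500939/1244338 = 3607532724005/1244338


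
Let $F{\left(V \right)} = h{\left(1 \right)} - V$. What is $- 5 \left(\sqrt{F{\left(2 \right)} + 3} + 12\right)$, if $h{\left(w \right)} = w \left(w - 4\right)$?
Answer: $-60 - 5 i \sqrt{2} \approx -60.0 - 7.0711 i$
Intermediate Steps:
$h{\left(w \right)} = w \left(-4 + w\right)$
$F{\left(V \right)} = -3 - V$ ($F{\left(V \right)} = 1 \left(-4 + 1\right) - V = 1 \left(-3\right) - V = -3 - V$)
$- 5 \left(\sqrt{F{\left(2 \right)} + 3} + 12\right) = - 5 \left(\sqrt{\left(-3 - 2\right) + 3} + 12\right) = - 5 \left(\sqrt{-5 + 3} + 12\right) = - 5 \left(\sqrt{-2} + 12\right) = - 5 \left(i \sqrt{2} + 12\right) = - 5 \left(12 + i \sqrt{2}\right) = -60 - 5 i \sqrt{2}$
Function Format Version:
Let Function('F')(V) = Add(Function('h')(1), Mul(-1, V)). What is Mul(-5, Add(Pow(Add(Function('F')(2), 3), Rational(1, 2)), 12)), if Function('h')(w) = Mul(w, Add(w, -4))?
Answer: Add(-60, Mul(-5, I, Pow(2, Rational(1, 2)))) ≈ Add(-60.000, Mul(-7.0711, I))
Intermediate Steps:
Function('h')(w) = Mul(w, Add(-4, w))
Function('F')(V) = Add(-3, Mul(-1, V)) (Function('F')(V) = Add(Mul(1, Add(-4, 1)), Mul(-1, V)) = Add(Mul(1, -3), Mul(-1, V)) = Add(-3, Mul(-1, V)))
Mul(-5, Add(Pow(Add(Function('F')(2), 3), Rational(1, 2)), 12)) = Mul(-5, Add(Pow(Add(Add(-3, Mul(-1, 2)), 3), Rational(1, 2)), 12)) = Mul(-5, Add(Pow(Add(Add(-3, -2), 3), Rational(1, 2)), 12)) = Mul(-5, Add(Pow(Add(-5, 3), Rational(1, 2)), 12)) = Mul(-5, Add(Pow(-2, Rational(1, 2)), 12)) = Mul(-5, Add(Mul(I, Pow(2, Rational(1, 2))), 12)) = Mul(-5, Add(12, Mul(I, Pow(2, Rational(1, 2))))) = Add(-60, Mul(-5, I, Pow(2, Rational(1, 2))))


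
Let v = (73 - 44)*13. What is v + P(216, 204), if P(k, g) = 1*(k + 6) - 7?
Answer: 592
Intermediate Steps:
P(k, g) = -1 + k (P(k, g) = 1*(6 + k) - 7 = (6 + k) - 7 = -1 + k)
v = 377 (v = 29*13 = 377)
v + P(216, 204) = 377 + (-1 + 216) = 377 + 215 = 592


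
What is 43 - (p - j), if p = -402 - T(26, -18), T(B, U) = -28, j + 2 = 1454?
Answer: 1869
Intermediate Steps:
j = 1452 (j = -2 + 1454 = 1452)
p = -374 (p = -402 - 1*(-28) = -402 + 28 = -374)
43 - (p - j) = 43 - (-374 - 1*1452) = 43 - (-374 - 1452) = 43 - 1*(-1826) = 43 + 1826 = 1869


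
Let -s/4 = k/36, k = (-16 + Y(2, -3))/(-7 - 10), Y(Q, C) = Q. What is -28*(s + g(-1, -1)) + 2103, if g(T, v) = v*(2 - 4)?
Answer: 313583/153 ≈ 2049.6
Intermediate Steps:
k = 14/17 (k = (-16 + 2)/(-7 - 10) = -14/(-17) = -14*(-1/17) = 14/17 ≈ 0.82353)
g(T, v) = -2*v (g(T, v) = v*(-2) = -2*v)
s = -14/153 (s = -56/(17*36) = -4*7/306 = -14/153 ≈ -0.091503)
-28*(s + g(-1, -1)) + 2103 = -28*(-14/153 - 2*(-1)) + 2103 = -28*(-14/153 + 2) + 2103 = -28*292/153 + 2103 = -8176/153 + 2103 = 313583/153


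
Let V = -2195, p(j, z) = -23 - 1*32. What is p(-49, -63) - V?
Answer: 2140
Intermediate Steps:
p(j, z) = -55 (p(j, z) = -23 - 32 = -55)
p(-49, -63) - V = -55 - 1*(-2195) = -55 + 2195 = 2140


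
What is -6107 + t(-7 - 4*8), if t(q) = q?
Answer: -6146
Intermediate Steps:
-6107 + t(-7 - 4*8) = -6107 + (-7 - 4*8) = -6107 + (-7 - 32) = -6107 - 39 = -6146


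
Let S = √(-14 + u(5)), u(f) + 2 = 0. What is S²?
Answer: -16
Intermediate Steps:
u(f) = -2 (u(f) = -2 + 0 = -2)
S = 4*I (S = √(-14 - 2) = √(-16) = 4*I ≈ 4.0*I)
S² = (4*I)² = -16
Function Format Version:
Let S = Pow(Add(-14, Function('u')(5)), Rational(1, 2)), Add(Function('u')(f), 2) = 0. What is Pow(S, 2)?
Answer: -16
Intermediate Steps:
Function('u')(f) = -2 (Function('u')(f) = Add(-2, 0) = -2)
S = Mul(4, I) (S = Pow(Add(-14, -2), Rational(1, 2)) = Pow(-16, Rational(1, 2)) = Mul(4, I) ≈ Mul(4.0000, I))
Pow(S, 2) = Pow(Mul(4, I), 2) = -16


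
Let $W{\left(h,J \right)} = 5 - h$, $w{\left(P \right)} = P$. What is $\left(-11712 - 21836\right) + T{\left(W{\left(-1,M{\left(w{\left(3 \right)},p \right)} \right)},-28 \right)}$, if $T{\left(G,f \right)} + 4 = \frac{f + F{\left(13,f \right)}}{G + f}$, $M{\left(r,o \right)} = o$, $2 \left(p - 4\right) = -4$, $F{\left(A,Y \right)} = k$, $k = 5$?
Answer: $- \frac{738121}{22} \approx -33551.0$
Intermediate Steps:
$F{\left(A,Y \right)} = 5$
$p = 2$ ($p = 4 + \frac{1}{2} \left(-4\right) = 4 - 2 = 2$)
$T{\left(G,f \right)} = -4 + \frac{5 + f}{G + f}$ ($T{\left(G,f \right)} = -4 + \frac{f + 5}{G + f} = -4 + \frac{5 + f}{G + f}$)
$\left(-11712 - 21836\right) + T{\left(W{\left(-1,M{\left(w{\left(3 \right)},p \right)} \right)},-28 \right)} = \left(-11712 - 21836\right) + \frac{5 - 4 \left(5 - -1\right) - -84}{\left(5 - -1\right) - 28} = -33548 + \frac{5 - 4 \left(5 + 1\right) + 84}{\left(5 + 1\right) - 28} = -33548 + \frac{5 - 24 + 84}{6 - 28} = -33548 + \frac{5 - 24 + 84}{-22} = -33548 - \frac{65}{22} = - \frac{738121}{22}$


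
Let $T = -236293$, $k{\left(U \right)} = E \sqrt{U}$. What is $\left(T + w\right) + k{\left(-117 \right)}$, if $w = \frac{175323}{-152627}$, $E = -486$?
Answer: $- \frac{36064867034}{152627} - 1458 i \sqrt{13} \approx -2.3629 \cdot 10^{5} - 5256.9 i$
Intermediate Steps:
$k{\left(U \right)} = - 486 \sqrt{U}$
$w = - \frac{175323}{152627}$ ($w = 175323 \left(- \frac{1}{152627}\right) = - \frac{175323}{152627} \approx -1.1487$)
$\left(T + w\right) + k{\left(-117 \right)} = \left(-236293 - \frac{175323}{152627}\right) - 486 \sqrt{-117} = - \frac{36064867034}{152627} - 486 \cdot 3 i \sqrt{13} = - \frac{36064867034}{152627} - 1458 i \sqrt{13}$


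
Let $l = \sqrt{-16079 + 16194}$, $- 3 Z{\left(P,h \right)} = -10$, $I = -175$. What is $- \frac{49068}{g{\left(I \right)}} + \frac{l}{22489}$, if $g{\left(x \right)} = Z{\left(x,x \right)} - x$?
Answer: $- \frac{147204}{535} + \frac{\sqrt{115}}{22489} \approx -275.15$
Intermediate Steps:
$Z{\left(P,h \right)} = \frac{10}{3}$ ($Z{\left(P,h \right)} = \left(- \frac{1}{3}\right) \left(-10\right) = \frac{10}{3}$)
$l = \sqrt{115} \approx 10.724$
$g{\left(x \right)} = \frac{10}{3} - x$
$- \frac{49068}{g{\left(I \right)}} + \frac{l}{22489} = - \frac{49068}{\frac{10}{3} - -175} + \frac{\sqrt{115}}{22489} = - \frac{49068}{\frac{10}{3} + 175} + \sqrt{115} \cdot \frac{1}{22489} = - \frac{49068}{\frac{535}{3}} + \frac{\sqrt{115}}{22489} = \left(-49068\right) \frac{3}{535} + \frac{\sqrt{115}}{22489} = - \frac{147204}{535} + \frac{\sqrt{115}}{22489}$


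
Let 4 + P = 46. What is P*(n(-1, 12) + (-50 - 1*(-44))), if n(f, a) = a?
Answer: 252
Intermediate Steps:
P = 42 (P = -4 + 46 = 42)
P*(n(-1, 12) + (-50 - 1*(-44))) = 42*(12 + (-50 - 1*(-44))) = 42*(12 + (-50 + 44)) = 42*(12 - 6) = 42*6 = 252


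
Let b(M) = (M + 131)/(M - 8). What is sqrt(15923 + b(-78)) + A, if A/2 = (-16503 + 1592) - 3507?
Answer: -36836 + 5*sqrt(4710478)/86 ≈ -36710.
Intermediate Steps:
b(M) = (131 + M)/(-8 + M)
A = -36836 (A = 2*((-16503 + 1592) - 3507) = 2*(-14911 - 3507) = 2*(-18418) = -36836)
sqrt(15923 + b(-78)) + A = sqrt(15923 + (131 - 78)/(-8 - 78)) - 36836 = sqrt(15923 + 53/(-86)) - 36836 = sqrt(15923 - 1/86*53) - 36836 = sqrt(15923 - 53/86) - 36836 = sqrt(1369325/86) - 36836 = 5*sqrt(4710478)/86 - 36836 = -36836 + 5*sqrt(4710478)/86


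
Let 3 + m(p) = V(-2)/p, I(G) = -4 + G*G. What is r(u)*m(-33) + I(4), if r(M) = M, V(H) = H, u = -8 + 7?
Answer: 493/33 ≈ 14.939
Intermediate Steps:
I(G) = -4 + G**2
u = -1
m(p) = -3 - 2/p
r(u)*m(-33) + I(4) = -(-3 - 2/(-33)) + (-4 + 4**2) = -(-3 - 2*(-1/33)) + (-4 + 16) = -(-3 + 2/33) + 12 = -1*(-97/33) + 12 = 97/33 + 12 = 493/33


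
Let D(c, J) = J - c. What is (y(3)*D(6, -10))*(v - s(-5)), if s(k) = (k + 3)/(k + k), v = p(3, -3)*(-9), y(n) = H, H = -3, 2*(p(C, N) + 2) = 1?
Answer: 3192/5 ≈ 638.40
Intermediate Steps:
p(C, N) = -3/2 (p(C, N) = -2 + (½)*1 = -2 + ½ = -3/2)
y(n) = -3
v = 27/2 (v = -3/2*(-9) = 27/2 ≈ 13.500)
s(k) = (3 + k)/(2*k) (s(k) = (3 + k)/((2*k)) = (3 + k)*(1/(2*k)) = (3 + k)/(2*k))
(y(3)*D(6, -10))*(v - s(-5)) = (-3*(-10 - 1*6))*(27/2 - (3 - 5)/(2*(-5))) = (-3*(-10 - 6))*(27/2 - (-1)*(-2)/(2*5)) = (-3*(-16))*(27/2 - 1*⅕) = 48*(27/2 - ⅕) = 48*(133/10) = 3192/5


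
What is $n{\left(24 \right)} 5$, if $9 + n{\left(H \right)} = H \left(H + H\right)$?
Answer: $5715$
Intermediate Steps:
$n{\left(H \right)} = -9 + 2 H^{2}$ ($n{\left(H \right)} = -9 + H \left(H + H\right) = -9 + H 2 H = -9 + 2 H^{2}$)
$n{\left(24 \right)} 5 = \left(-9 + 2 \cdot 24^{2}\right) 5 = \left(-9 + 2 \cdot 576\right) 5 = \left(-9 + 1152\right) 5 = 1143 \cdot 5 = 5715$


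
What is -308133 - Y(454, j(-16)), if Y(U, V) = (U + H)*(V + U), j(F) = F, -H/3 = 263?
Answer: -161403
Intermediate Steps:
H = -789 (H = -3*263 = -789)
Y(U, V) = (-789 + U)*(U + V) (Y(U, V) = (U - 789)*(V + U) = (-789 + U)*(U + V))
-308133 - Y(454, j(-16)) = -308133 - (454² - 789*454 - 789*(-16) + 454*(-16)) = -308133 - (206116 - 358206 + 12624 - 7264) = -308133 - 1*(-146730) = -308133 + 146730 = -161403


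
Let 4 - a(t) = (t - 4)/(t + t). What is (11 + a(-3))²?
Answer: 6889/36 ≈ 191.36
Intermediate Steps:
a(t) = 4 - (-4 + t)/(2*t) (a(t) = 4 - (t - 4)/(t + t) = 4 - (-4 + t)/(2*t))
(11 + a(-3))² = (11 + (7/2 + 2/(-3)))² = (11 + (7/2 + 2*(-⅓)))² = (11 + (7/2 - ⅔))² = (11 + 17/6)² = (83/6)² = 6889/36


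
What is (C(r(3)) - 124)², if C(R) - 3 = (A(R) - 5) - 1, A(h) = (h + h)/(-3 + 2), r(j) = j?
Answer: 17689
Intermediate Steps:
A(h) = -2*h (A(h) = (2*h)/(-1) = (2*h)*(-1) = -2*h)
C(R) = -3 - 2*R (C(R) = 3 + ((-2*R - 5) - 1) = 3 + ((-5 - 2*R) - 1) = 3 + (-6 - 2*R) = -3 - 2*R)
(C(r(3)) - 124)² = ((-3 - 2*3) - 124)² = ((-3 - 6) - 124)² = (-9 - 124)² = (-133)² = 17689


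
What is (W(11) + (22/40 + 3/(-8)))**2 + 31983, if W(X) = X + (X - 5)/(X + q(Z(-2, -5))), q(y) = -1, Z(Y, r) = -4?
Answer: 51394641/1600 ≈ 32122.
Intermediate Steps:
W(X) = X + (-5 + X)/(-1 + X) (W(X) = X + (X - 5)/(X - 1) = X + (-5 + X)/(-1 + X))
(W(11) + (22/40 + 3/(-8)))**2 + 31983 = ((-5 + 11**2)/(-1 + 11) + (22/40 + 3/(-8)))**2 + 31983 = ((-5 + 121)/10 + (22*(1/40) + 3*(-1/8)))**2 + 31983 = ((1/10)*116 + (11/20 - 3/8))**2 + 31983 = (58/5 + 7/40)**2 + 31983 = (471/40)**2 + 31983 = 221841/1600 + 31983 = 51394641/1600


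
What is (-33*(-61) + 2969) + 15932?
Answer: 20914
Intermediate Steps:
(-33*(-61) + 2969) + 15932 = (2013 + 2969) + 15932 = 4982 + 15932 = 20914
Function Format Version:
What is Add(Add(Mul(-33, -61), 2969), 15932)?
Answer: 20914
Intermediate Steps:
Add(Add(Mul(-33, -61), 2969), 15932) = Add(Add(2013, 2969), 15932) = Add(4982, 15932) = 20914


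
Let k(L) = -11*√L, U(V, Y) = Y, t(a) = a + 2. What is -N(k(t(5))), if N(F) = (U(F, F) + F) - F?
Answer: 11*√7 ≈ 29.103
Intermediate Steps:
t(a) = 2 + a
N(F) = F (N(F) = (F + F) - F = 2*F - F = F)
-N(k(t(5))) = -(-11)*√(2 + 5) = -(-11)*√7 = 11*√7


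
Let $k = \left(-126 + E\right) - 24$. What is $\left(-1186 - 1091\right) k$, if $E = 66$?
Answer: $191268$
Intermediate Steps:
$k = -84$ ($k = \left(-126 + 66\right) - 24 = -60 - 24 = -84$)
$\left(-1186 - 1091\right) k = \left(-1186 - 1091\right) \left(-84\right) = \left(-2277\right) \left(-84\right) = 191268$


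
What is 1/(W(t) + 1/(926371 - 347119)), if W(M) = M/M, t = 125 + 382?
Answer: 579252/579253 ≈ 1.0000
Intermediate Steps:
t = 507
W(M) = 1
1/(W(t) + 1/(926371 - 347119)) = 1/(1 + 1/(926371 - 347119)) = 1/(1 + 1/579252) = 1/(579253/579252) = 579252/579253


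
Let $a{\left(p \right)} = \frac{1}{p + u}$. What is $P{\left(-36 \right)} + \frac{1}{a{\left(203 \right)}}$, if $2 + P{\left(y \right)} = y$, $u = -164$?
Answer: $1$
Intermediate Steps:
$P{\left(y \right)} = -2 + y$
$a{\left(p \right)} = \frac{1}{-164 + p}$ ($a{\left(p \right)} = \frac{1}{p - 164} = \frac{1}{-164 + p}$)
$P{\left(-36 \right)} + \frac{1}{a{\left(203 \right)}} = \left(-2 - 36\right) + \frac{1}{\frac{1}{-164 + 203}} = -38 + \frac{1}{\frac{1}{39}} = -38 + 39 = 1$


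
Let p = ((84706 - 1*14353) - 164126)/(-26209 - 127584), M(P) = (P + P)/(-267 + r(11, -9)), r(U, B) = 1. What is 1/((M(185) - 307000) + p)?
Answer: -20454469/6279537962896 ≈ -3.2573e-6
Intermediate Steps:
M(P) = -P/133 (M(P) = (P + P)/(-267 + 1) = (2*P)/(-266) = (2*P)*(-1/266) = -P/133)
p = 93773/153793 (p = ((84706 - 14353) - 164126)/(-153793) = (70353 - 164126)*(-1/153793) = -93773*(-1/153793) = 93773/153793 ≈ 0.60974)
1/((M(185) - 307000) + p) = 1/((-1/133*185 - 307000) + 93773/153793) = 1/((-185/133 - 307000) + 93773/153793) = 1/(-40831185/133 + 93773/153793) = 1/(-6279537962896/20454469) = -20454469/6279537962896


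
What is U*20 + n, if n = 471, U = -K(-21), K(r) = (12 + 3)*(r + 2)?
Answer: 6171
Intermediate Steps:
K(r) = 30 + 15*r (K(r) = 15*(2 + r) = 30 + 15*r)
U = 285 (U = -(30 + 15*(-21)) = -(30 - 315) = -1*(-285) = 285)
U*20 + n = 285*20 + 471 = 5700 + 471 = 6171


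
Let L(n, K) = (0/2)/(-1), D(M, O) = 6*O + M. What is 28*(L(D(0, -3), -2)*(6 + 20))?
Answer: 0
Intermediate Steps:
D(M, O) = M + 6*O
L(n, K) = 0 (L(n, K) = (0*(½))*(-1) = 0*(-1) = 0)
28*(L(D(0, -3), -2)*(6 + 20)) = 28*(0*(6 + 20)) = 28*(0*26) = 28*0 = 0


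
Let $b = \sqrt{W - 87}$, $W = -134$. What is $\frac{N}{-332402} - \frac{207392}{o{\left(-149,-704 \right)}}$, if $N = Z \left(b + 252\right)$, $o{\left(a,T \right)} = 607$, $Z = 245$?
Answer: $- \frac{4926785126}{14412001} - \frac{35 i \sqrt{221}}{47486} \approx -341.85 - 0.010957 i$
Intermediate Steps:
$b = i \sqrt{221}$ ($b = \sqrt{-134 - 87} = \sqrt{-221} = i \sqrt{221} \approx 14.866 i$)
$N = 61740 + 245 i \sqrt{221}$ ($N = 245 \left(i \sqrt{221} + 252\right) = 245 \left(252 + i \sqrt{221}\right) = 61740 + 245 i \sqrt{221} \approx 61740.0 + 3642.2 i$)
$\frac{N}{-332402} - \frac{207392}{o{\left(-149,-704 \right)}} = \frac{61740 + 245 i \sqrt{221}}{-332402} - \frac{207392}{607} = \left(61740 + 245 i \sqrt{221}\right) \left(- \frac{1}{332402}\right) - \frac{207392}{607} = \left(- \frac{4410}{23743} - \frac{35 i \sqrt{221}}{47486}\right) - \frac{207392}{607} = - \frac{4926785126}{14412001} - \frac{35 i \sqrt{221}}{47486}$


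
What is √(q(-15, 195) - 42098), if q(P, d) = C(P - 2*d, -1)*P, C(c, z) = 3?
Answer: I*√42143 ≈ 205.29*I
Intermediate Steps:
q(P, d) = 3*P
√(q(-15, 195) - 42098) = √(3*(-15) - 42098) = √(-45 - 42098) = √(-42143) = I*√42143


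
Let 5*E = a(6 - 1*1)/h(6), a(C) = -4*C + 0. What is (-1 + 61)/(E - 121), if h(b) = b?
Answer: -36/73 ≈ -0.49315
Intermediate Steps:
a(C) = -4*C
E = -2/3 (E = (-4*(6 - 1*1)/6)/5 = (-4*(6 - 1)*(1/6))/5 = (-4*5*(1/6))/5 = (-20*1/6)/5 = (1/5)*(-10/3) = -2/3 ≈ -0.66667)
(-1 + 61)/(E - 121) = (-1 + 61)/(-2/3 - 121) = 60/(-365/3) = 60*(-3/365) = -36/73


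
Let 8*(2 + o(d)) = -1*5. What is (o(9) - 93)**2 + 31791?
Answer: 2619849/64 ≈ 40935.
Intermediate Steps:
o(d) = -21/8 (o(d) = -2 + (-1*5)/8 = -2 + (1/8)*(-5) = -2 - 5/8 = -21/8)
(o(9) - 93)**2 + 31791 = (-21/8 - 93)**2 + 31791 = (-765/8)**2 + 31791 = 585225/64 + 31791 = 2619849/64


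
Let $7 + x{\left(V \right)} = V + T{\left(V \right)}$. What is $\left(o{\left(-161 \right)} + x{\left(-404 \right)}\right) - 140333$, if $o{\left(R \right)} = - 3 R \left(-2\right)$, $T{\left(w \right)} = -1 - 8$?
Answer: $-141719$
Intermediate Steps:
$T{\left(w \right)} = -9$
$o{\left(R \right)} = 6 R$
$x{\left(V \right)} = -16 + V$ ($x{\left(V \right)} = -7 + \left(V - 9\right) = -7 + \left(-9 + V\right) = -16 + V$)
$\left(o{\left(-161 \right)} + x{\left(-404 \right)}\right) - 140333 = \left(6 \left(-161\right) - 420\right) - 140333 = \left(-966 - 420\right) - 140333 = -1386 - 140333 = -141719$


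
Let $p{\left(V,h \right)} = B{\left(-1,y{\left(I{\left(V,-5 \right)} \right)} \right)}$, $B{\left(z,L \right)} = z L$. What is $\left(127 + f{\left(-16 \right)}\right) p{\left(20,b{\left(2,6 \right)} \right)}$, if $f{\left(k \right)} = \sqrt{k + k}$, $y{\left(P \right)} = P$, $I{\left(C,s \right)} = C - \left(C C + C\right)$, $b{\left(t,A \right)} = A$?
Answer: $50800 + 1600 i \sqrt{2} \approx 50800.0 + 2262.7 i$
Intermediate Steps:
$I{\left(C,s \right)} = - C^{2}$ ($I{\left(C,s \right)} = C - \left(C^{2} + C\right) = C - \left(C + C^{2}\right) = - C^{2}$)
$f{\left(k \right)} = \sqrt{2} \sqrt{k}$ ($f{\left(k \right)} = \sqrt{2 k} = \sqrt{2} \sqrt{k}$)
$B{\left(z,L \right)} = L z$
$p{\left(V,h \right)} = V^{2}$ ($p{\left(V,h \right)} = - V^{2} \left(-1\right) = V^{2}$)
$\left(127 + f{\left(-16 \right)}\right) p{\left(20,b{\left(2,6 \right)} \right)} = \left(127 + \sqrt{2} \sqrt{-16}\right) 20^{2} = \left(127 + \sqrt{2} \cdot 4 i\right) 400 = \left(127 + 4 i \sqrt{2}\right) 400 = 50800 + 1600 i \sqrt{2}$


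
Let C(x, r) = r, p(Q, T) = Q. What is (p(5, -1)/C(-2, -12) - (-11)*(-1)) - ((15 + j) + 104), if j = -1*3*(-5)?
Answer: -1745/12 ≈ -145.42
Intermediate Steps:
j = 15 (j = -3*(-5) = 15)
(p(5, -1)/C(-2, -12) - (-11)*(-1)) - ((15 + j) + 104) = (5/(-12) - (-11)*(-1)) - ((15 + 15) + 104) = (5*(-1/12) - 1*11) - (30 + 104) = (-5/12 - 11) - 1*134 = -137/12 - 134 = -1745/12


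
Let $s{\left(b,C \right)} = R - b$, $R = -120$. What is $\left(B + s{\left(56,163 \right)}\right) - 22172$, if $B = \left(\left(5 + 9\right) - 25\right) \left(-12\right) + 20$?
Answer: $-22196$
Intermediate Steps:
$s{\left(b,C \right)} = -120 - b$
$B = 152$ ($B = \left(14 - 25\right) \left(-12\right) + 20 = \left(-11\right) \left(-12\right) + 20 = 132 + 20 = 152$)
$\left(B + s{\left(56,163 \right)}\right) - 22172 = \left(152 - 176\right) - 22172 = -24 - 22172 = -22196$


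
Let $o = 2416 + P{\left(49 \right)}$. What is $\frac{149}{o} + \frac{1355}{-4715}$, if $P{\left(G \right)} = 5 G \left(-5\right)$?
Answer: $- \frac{182254}{1123113} \approx -0.16228$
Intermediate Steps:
$P{\left(G \right)} = - 25 G$
$o = 1191$ ($o = 2416 - 1225 = 1191$)
$\frac{149}{o} + \frac{1355}{-4715} = \frac{149}{1191} + \frac{1355}{-4715} = 149 \cdot \frac{1}{1191} + 1355 \left(- \frac{1}{4715}\right) = \frac{149}{1191} - \frac{271}{943} = - \frac{182254}{1123113}$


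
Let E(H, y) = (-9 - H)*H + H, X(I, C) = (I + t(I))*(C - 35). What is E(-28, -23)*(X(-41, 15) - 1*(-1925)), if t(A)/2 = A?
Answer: -2455600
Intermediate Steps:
t(A) = 2*A
X(I, C) = 3*I*(-35 + C) (X(I, C) = (I + 2*I)*(C - 35) = (3*I)*(-35 + C) = 3*I*(-35 + C))
E(H, y) = H + H*(-9 - H) (E(H, y) = H*(-9 - H) + H = H + H*(-9 - H))
E(-28, -23)*(X(-41, 15) - 1*(-1925)) = (-1*(-28)*(8 - 28))*(3*(-41)*(-35 + 15) - 1*(-1925)) = (-1*(-28)*(-20))*(3*(-41)*(-20) + 1925) = -560*(2460 + 1925) = -560*4385 = -2455600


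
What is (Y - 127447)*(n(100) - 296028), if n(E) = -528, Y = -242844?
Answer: 109812017796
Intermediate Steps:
(Y - 127447)*(n(100) - 296028) = (-242844 - 127447)*(-528 - 296028) = -370291*(-296556) = 109812017796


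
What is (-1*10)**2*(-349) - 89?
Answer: -34989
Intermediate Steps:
(-1*10)**2*(-349) - 89 = (-10)**2*(-349) - 89 = 100*(-349) - 89 = -34900 - 89 = -34989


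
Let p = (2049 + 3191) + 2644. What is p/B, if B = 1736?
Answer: 1971/434 ≈ 4.5415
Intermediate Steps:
p = 7884 (p = 5240 + 2644 = 7884)
p/B = 7884/1736 = 7884*(1/1736) = 1971/434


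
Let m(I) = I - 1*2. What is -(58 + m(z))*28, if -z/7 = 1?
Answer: -1372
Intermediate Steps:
z = -7 (z = -7*1 = -7)
m(I) = -2 + I (m(I) = I - 2 = -2 + I)
-(58 + m(z))*28 = -(58 + (-2 - 7))*28 = -(58 - 9)*28 = -49*28 = -1*1372 = -1372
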